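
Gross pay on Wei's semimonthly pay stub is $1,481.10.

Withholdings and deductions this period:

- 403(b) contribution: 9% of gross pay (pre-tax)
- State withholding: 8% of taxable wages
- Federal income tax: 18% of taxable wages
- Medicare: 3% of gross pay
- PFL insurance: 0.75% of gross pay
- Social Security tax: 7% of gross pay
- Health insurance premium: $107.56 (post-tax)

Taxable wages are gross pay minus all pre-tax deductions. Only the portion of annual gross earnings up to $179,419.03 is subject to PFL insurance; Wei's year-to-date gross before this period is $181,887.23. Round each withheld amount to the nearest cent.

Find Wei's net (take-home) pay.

403(b) contribution: $1,481.10 × 0.09 = $133.30
Taxable wages = $1,481.10 − $133.30 = $1,347.80
State withholding: $1,347.80 × 0.08 = $107.82
Federal income tax: $1,347.80 × 0.18 = $242.60
PFL insurance: annual cap $179,419.03 already reached (YTD $181,887.23), so $0.00
Medicare: $1,481.10 × 0.03 = $44.43
Social Security tax: $1,481.10 × 0.07 = $103.68
Health insurance premium: $107.56
Total deductions = $133.30 + $107.82 + $242.60 + $0.00 + $44.43 + $103.68 + $107.56 = $739.39
Net pay = $1,481.10 − $739.39 = $741.71

$741.71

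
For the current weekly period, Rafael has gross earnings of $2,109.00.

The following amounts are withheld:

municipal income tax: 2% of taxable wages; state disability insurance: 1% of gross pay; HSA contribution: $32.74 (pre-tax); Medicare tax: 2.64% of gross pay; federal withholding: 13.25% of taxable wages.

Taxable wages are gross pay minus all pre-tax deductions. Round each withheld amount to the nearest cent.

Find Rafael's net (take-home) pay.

$1,682.86

HSA contribution: $32.74
Taxable wages = $2,109.00 − $32.74 = $2,076.26
Federal withholding: $2,076.26 × 0.1325 = $275.10
Municipal income tax: $2,076.26 × 0.02 = $41.53
State disability insurance: $2,109.00 × 0.01 = $21.09
Medicare tax: $2,109.00 × 0.0264 = $55.68
Total deductions = $32.74 + $275.10 + $41.53 + $21.09 + $55.68 = $426.14
Net pay = $2,109.00 − $426.14 = $1,682.86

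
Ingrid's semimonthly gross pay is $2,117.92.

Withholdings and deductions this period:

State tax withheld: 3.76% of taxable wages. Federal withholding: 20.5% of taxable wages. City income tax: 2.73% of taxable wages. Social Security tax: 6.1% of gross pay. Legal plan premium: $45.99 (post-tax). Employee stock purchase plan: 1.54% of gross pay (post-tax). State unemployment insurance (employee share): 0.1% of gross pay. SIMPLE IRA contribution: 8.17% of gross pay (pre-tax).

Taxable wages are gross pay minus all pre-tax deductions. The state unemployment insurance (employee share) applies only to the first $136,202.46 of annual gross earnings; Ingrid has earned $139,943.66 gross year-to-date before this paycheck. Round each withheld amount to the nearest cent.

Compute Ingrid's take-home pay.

SIMPLE IRA contribution: $2,117.92 × 0.0817 = $173.03
Taxable wages = $2,117.92 − $173.03 = $1,944.89
Federal withholding: $1,944.89 × 0.205 = $398.70
City income tax: $1,944.89 × 0.0273 = $53.10
State tax withheld: $1,944.89 × 0.0376 = $73.13
State unemployment insurance (employee share): annual cap $136,202.46 already reached (YTD $139,943.66), so $0.00
Social Security tax: $2,117.92 × 0.061 = $129.19
Legal plan premium: $45.99
Employee stock purchase plan: $2,117.92 × 0.0154 = $32.62
Total deductions = $173.03 + $398.70 + $53.10 + $73.13 + $0.00 + $129.19 + $45.99 + $32.62 = $905.76
Net pay = $2,117.92 − $905.76 = $1,212.16

$1,212.16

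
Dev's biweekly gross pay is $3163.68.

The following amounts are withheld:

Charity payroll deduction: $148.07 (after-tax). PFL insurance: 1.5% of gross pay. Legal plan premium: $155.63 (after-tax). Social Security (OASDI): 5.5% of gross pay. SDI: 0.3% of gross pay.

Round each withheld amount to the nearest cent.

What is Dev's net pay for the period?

Social Security (OASDI): $3163.68 × 0.055 = $174.00
PFL insurance: $3163.68 × 0.015 = $47.46
SDI: $3163.68 × 0.003 = $9.49
Legal plan premium: $155.63
Charity payroll deduction: $148.07
Total deductions = $174.00 + $47.46 + $9.49 + $155.63 + $148.07 = $534.65
Net pay = $3163.68 − $534.65 = $2629.03

$2629.03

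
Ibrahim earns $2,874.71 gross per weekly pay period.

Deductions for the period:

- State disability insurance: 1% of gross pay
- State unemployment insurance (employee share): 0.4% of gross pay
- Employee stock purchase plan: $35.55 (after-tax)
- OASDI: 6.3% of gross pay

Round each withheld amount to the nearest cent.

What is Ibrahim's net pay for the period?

$2,617.80

State disability insurance: $2,874.71 × 0.01 = $28.75
State unemployment insurance (employee share): $2,874.71 × 0.004 = $11.50
OASDI: $2,874.71 × 0.063 = $181.11
Employee stock purchase plan: $35.55
Total deductions = $28.75 + $11.50 + $181.11 + $35.55 = $256.91
Net pay = $2,874.71 − $256.91 = $2,617.80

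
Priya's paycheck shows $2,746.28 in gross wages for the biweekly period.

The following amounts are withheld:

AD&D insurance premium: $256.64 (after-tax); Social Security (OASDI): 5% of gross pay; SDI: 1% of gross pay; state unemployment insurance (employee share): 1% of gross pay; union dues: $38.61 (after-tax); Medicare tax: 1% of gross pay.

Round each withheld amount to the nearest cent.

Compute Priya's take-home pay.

$2,231.34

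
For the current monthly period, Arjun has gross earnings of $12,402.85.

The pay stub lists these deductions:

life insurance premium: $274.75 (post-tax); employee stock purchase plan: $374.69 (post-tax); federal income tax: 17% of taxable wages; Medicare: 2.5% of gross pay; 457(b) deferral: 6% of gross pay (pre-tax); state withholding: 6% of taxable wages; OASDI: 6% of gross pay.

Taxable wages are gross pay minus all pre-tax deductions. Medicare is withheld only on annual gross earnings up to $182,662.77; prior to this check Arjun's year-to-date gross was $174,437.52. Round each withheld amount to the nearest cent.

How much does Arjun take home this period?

$7,377.94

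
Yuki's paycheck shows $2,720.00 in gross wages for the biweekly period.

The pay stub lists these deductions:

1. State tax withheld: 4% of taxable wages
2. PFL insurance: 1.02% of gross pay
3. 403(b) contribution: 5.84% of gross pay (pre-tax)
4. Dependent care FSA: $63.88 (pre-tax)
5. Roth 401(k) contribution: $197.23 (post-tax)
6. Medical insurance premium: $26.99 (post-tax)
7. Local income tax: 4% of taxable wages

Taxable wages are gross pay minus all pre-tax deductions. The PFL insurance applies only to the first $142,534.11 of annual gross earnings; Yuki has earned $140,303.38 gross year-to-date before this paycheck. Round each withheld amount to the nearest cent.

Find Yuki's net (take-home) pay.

Dependent care FSA: $63.88
403(b) contribution: $2,720.00 × 0.0584 = $158.85
Pre-tax total = $63.88 + $158.85 = $222.73
Taxable wages = $2,720.00 − $222.73 = $2,497.27
State tax withheld: $2,497.27 × 0.04 = $99.89
Local income tax: $2,497.27 × 0.04 = $99.89
PFL insurance: only $142,534.11 − $140,303.38 = $2,230.73 of this check is subject → $2,230.73 × 0.0102 = $22.75
Medical insurance premium: $26.99
Roth 401(k) contribution: $197.23
Total deductions = $63.88 + $158.85 + $99.89 + $99.89 + $22.75 + $26.99 + $197.23 = $669.48
Net pay = $2,720.00 − $669.48 = $2,050.52

$2,050.52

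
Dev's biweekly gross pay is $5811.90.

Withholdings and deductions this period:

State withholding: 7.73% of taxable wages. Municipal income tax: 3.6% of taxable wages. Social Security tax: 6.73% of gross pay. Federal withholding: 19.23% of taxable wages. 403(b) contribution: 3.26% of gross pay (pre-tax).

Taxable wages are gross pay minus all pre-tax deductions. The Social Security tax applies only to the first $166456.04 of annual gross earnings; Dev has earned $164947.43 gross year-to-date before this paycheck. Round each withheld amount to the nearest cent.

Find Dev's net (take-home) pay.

$3802.69

403(b) contribution: $5811.90 × 0.0326 = $189.47
Taxable wages = $5811.90 − $189.47 = $5622.43
Municipal income tax: $5622.43 × 0.036 = $202.41
State withholding: $5622.43 × 0.0773 = $434.61
Federal withholding: $5622.43 × 0.1923 = $1081.19
Social Security tax: only $166456.04 − $164947.43 = $1508.61 of this check is subject → $1508.61 × 0.0673 = $101.53
Total deductions = $189.47 + $202.41 + $434.61 + $1081.19 + $101.53 = $2009.21
Net pay = $5811.90 − $2009.21 = $3802.69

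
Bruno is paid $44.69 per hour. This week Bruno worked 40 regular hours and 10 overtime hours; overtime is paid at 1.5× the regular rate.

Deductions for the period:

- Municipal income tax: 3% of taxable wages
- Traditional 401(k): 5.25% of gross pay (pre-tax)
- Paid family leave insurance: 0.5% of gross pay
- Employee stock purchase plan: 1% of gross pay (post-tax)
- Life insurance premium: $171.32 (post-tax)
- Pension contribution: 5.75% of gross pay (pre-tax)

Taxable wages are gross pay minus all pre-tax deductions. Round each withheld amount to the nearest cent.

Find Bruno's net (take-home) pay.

$1913.76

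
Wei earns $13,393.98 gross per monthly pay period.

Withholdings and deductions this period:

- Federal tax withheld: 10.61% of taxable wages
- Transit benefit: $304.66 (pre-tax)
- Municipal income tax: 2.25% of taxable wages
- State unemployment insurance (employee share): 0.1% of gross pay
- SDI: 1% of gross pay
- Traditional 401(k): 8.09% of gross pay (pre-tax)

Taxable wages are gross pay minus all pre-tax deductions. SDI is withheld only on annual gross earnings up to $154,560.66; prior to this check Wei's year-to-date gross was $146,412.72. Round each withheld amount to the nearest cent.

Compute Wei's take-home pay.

$10,366.94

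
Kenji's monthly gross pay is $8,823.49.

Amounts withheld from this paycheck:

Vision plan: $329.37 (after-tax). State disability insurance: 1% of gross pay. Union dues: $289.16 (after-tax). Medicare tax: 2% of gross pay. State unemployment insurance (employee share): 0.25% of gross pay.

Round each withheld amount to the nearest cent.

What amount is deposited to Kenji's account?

$7,918.20

Medicare tax: $8,823.49 × 0.02 = $176.47
State unemployment insurance (employee share): $8,823.49 × 0.0025 = $22.06
State disability insurance: $8,823.49 × 0.01 = $88.23
Union dues: $289.16
Vision plan: $329.37
Total deductions = $176.47 + $22.06 + $88.23 + $289.16 + $329.37 = $905.29
Net pay = $8,823.49 − $905.29 = $7,918.20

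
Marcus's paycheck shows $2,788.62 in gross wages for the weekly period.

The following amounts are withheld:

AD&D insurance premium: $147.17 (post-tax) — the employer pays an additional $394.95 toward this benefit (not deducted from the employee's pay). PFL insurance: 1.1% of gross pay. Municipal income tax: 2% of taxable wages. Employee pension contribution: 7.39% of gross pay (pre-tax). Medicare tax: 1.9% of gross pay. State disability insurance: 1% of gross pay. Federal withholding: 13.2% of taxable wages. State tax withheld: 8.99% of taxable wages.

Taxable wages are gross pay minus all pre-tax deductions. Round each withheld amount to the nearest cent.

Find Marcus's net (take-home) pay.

$1,699.11

Employee pension contribution: $2,788.62 × 0.0739 = $206.08
Taxable wages = $2,788.62 − $206.08 = $2,582.54
Municipal income tax: $2,582.54 × 0.02 = $51.65
State tax withheld: $2,582.54 × 0.0899 = $232.17
Federal withholding: $2,582.54 × 0.132 = $340.90
Medicare tax: $2,788.62 × 0.019 = $52.98
State disability insurance: $2,788.62 × 0.01 = $27.89
PFL insurance: $2,788.62 × 0.011 = $30.67
AD&D insurance premium: $147.17
(Employer's $394.95 toward AD&D insurance premium is not withheld from the employee.)
Total deductions = $206.08 + $51.65 + $232.17 + $340.90 + $52.98 + $27.89 + $30.67 + $147.17 = $1,089.51
Net pay = $2,788.62 − $1,089.51 = $1,699.11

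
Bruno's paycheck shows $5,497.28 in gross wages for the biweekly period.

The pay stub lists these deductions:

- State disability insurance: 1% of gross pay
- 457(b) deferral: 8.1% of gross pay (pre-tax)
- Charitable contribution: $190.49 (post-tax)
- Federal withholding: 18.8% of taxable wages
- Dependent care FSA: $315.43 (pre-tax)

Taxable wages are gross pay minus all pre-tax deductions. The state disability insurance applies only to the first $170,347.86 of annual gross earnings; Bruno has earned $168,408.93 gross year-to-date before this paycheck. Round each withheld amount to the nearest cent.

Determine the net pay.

$3,636.21

457(b) deferral: $5,497.28 × 0.081 = $445.28
Dependent care FSA: $315.43
Pre-tax total = $445.28 + $315.43 = $760.71
Taxable wages = $5,497.28 − $760.71 = $4,736.57
Federal withholding: $4,736.57 × 0.188 = $890.48
State disability insurance: only $170,347.86 − $168,408.93 = $1,938.93 of this check is subject → $1,938.93 × 0.01 = $19.39
Charitable contribution: $190.49
Total deductions = $445.28 + $315.43 + $890.48 + $19.39 + $190.49 = $1,861.07
Net pay = $5,497.28 − $1,861.07 = $3,636.21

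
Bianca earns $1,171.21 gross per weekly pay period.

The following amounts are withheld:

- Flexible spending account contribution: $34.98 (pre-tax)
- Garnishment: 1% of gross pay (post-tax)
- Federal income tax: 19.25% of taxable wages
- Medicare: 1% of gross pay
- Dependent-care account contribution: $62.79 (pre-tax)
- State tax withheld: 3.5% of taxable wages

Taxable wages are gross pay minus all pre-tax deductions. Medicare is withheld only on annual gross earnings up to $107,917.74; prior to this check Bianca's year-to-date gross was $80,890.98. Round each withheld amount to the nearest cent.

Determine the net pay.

$805.81

Flexible spending account contribution: $34.98
Dependent-care account contribution: $62.79
Pre-tax total = $34.98 + $62.79 = $97.77
Taxable wages = $1,171.21 − $97.77 = $1,073.44
Federal income tax: $1,073.44 × 0.1925 = $206.64
State tax withheld: $1,073.44 × 0.035 = $37.57
Medicare: cap not yet reached, full $1,171.21 is subject → $1,171.21 × 0.01 = $11.71
Garnishment: $1,171.21 × 0.01 = $11.71
Total deductions = $34.98 + $62.79 + $206.64 + $37.57 + $11.71 + $11.71 = $365.40
Net pay = $1,171.21 − $365.40 = $805.81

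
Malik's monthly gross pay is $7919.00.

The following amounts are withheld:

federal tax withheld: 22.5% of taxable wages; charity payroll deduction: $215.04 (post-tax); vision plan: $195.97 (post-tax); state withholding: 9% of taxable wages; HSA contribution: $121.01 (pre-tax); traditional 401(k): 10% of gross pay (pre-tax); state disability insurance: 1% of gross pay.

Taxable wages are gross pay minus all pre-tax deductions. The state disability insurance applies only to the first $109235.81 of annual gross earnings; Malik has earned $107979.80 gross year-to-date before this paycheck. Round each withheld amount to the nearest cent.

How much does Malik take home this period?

HSA contribution: $121.01
Traditional 401(k): $7919.00 × 0.1 = $791.90
Pre-tax total = $121.01 + $791.90 = $912.91
Taxable wages = $7919.00 − $912.91 = $7006.09
State withholding: $7006.09 × 0.09 = $630.55
Federal tax withheld: $7006.09 × 0.225 = $1576.37
State disability insurance: only $109235.81 − $107979.80 = $1256.01 of this check is subject → $1256.01 × 0.01 = $12.56
Charity payroll deduction: $215.04
Vision plan: $195.97
Total deductions = $121.01 + $791.90 + $630.55 + $1576.37 + $12.56 + $215.04 + $195.97 = $3543.40
Net pay = $7919.00 − $3543.40 = $4375.60

$4375.60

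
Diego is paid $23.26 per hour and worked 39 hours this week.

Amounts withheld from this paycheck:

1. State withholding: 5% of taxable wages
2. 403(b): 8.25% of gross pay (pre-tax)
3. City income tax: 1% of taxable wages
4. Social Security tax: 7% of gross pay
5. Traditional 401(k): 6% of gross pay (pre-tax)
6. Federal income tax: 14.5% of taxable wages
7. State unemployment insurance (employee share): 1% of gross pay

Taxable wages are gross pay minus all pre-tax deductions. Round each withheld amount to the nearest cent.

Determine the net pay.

Gross pay: 39 × $23.26 = $907.14
Traditional 401(k): $907.14 × 0.06 = $54.43
403(b): $907.14 × 0.0825 = $74.84
Pre-tax total = $54.43 + $74.84 = $129.27
Taxable wages = $907.14 − $129.27 = $777.87
City income tax: $777.87 × 0.01 = $7.78
State withholding: $777.87 × 0.05 = $38.89
Federal income tax: $777.87 × 0.145 = $112.79
Social Security tax: $907.14 × 0.07 = $63.50
State unemployment insurance (employee share): $907.14 × 0.01 = $9.07
Total deductions = $54.43 + $74.84 + $7.78 + $38.89 + $112.79 + $63.50 + $9.07 = $361.30
Net pay = $907.14 − $361.30 = $545.84

$545.84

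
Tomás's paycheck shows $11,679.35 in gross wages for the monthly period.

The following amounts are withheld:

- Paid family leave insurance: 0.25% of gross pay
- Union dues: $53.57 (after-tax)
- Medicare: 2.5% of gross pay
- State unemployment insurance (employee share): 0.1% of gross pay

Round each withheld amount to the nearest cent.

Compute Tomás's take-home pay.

Medicare: $11,679.35 × 0.025 = $291.98
Paid family leave insurance: $11,679.35 × 0.0025 = $29.20
State unemployment insurance (employee share): $11,679.35 × 0.001 = $11.68
Union dues: $53.57
Total deductions = $291.98 + $29.20 + $11.68 + $53.57 = $386.43
Net pay = $11,679.35 − $386.43 = $11,292.92

$11,292.92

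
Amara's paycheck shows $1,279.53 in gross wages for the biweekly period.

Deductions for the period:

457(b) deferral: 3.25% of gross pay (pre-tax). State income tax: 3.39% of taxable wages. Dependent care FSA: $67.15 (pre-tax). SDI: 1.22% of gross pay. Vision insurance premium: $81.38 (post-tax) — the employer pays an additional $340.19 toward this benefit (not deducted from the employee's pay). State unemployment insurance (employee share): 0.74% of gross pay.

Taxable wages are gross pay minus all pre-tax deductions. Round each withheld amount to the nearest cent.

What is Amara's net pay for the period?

$1,024.65

Dependent care FSA: $67.15
457(b) deferral: $1,279.53 × 0.0325 = $41.58
Pre-tax total = $67.15 + $41.58 = $108.73
Taxable wages = $1,279.53 − $108.73 = $1,170.80
State income tax: $1,170.80 × 0.0339 = $39.69
SDI: $1,279.53 × 0.0122 = $15.61
State unemployment insurance (employee share): $1,279.53 × 0.0074 = $9.47
Vision insurance premium: $81.38
(Employer's $340.19 toward vision insurance premium is not withheld from the employee.)
Total deductions = $67.15 + $41.58 + $39.69 + $15.61 + $9.47 + $81.38 = $254.88
Net pay = $1,279.53 − $254.88 = $1,024.65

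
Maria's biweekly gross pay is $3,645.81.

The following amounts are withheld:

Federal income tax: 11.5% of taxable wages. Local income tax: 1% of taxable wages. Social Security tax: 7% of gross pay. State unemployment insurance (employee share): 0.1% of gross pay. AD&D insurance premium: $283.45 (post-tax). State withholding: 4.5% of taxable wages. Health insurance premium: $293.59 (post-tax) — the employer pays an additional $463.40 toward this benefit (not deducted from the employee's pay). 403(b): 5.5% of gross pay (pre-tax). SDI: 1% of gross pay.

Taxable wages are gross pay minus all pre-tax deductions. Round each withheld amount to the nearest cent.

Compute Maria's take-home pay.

$1,987.23

403(b): $3,645.81 × 0.055 = $200.52
Taxable wages = $3,645.81 − $200.52 = $3,445.29
State withholding: $3,445.29 × 0.045 = $155.04
Federal income tax: $3,445.29 × 0.115 = $396.21
Local income tax: $3,445.29 × 0.01 = $34.45
SDI: $3,645.81 × 0.01 = $36.46
Social Security tax: $3,645.81 × 0.07 = $255.21
State unemployment insurance (employee share): $3,645.81 × 0.001 = $3.65
Health insurance premium: $293.59
AD&D insurance premium: $283.45
(Employer's $463.40 toward health insurance premium is not withheld from the employee.)
Total deductions = $200.52 + $155.04 + $396.21 + $34.45 + $36.46 + $255.21 + $3.65 + $293.59 + $283.45 = $1,658.58
Net pay = $3,645.81 − $1,658.58 = $1,987.23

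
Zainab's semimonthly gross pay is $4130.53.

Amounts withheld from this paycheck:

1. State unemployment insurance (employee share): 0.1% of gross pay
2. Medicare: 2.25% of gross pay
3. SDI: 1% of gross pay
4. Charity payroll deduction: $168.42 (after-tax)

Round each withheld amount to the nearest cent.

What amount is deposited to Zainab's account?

State unemployment insurance (employee share): $4130.53 × 0.001 = $4.13
SDI: $4130.53 × 0.01 = $41.31
Medicare: $4130.53 × 0.0225 = $92.94
Charity payroll deduction: $168.42
Total deductions = $4.13 + $41.31 + $92.94 + $168.42 = $306.80
Net pay = $4130.53 − $306.80 = $3823.73

$3823.73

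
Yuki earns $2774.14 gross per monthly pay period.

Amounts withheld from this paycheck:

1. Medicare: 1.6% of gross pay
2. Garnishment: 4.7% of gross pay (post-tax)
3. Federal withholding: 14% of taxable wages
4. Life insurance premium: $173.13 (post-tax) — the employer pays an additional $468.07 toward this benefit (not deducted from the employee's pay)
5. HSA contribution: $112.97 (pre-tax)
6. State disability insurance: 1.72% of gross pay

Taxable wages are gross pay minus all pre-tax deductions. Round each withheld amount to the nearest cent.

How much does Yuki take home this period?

HSA contribution: $112.97
Taxable wages = $2774.14 − $112.97 = $2661.17
Federal withholding: $2661.17 × 0.14 = $372.56
Medicare: $2774.14 × 0.016 = $44.39
State disability insurance: $2774.14 × 0.0172 = $47.72
Life insurance premium: $173.13
Garnishment: $2774.14 × 0.047 = $130.38
(Employer's $468.07 toward life insurance premium is not withheld from the employee.)
Total deductions = $112.97 + $372.56 + $44.39 + $47.72 + $173.13 + $130.38 = $881.15
Net pay = $2774.14 − $881.15 = $1892.99

$1892.99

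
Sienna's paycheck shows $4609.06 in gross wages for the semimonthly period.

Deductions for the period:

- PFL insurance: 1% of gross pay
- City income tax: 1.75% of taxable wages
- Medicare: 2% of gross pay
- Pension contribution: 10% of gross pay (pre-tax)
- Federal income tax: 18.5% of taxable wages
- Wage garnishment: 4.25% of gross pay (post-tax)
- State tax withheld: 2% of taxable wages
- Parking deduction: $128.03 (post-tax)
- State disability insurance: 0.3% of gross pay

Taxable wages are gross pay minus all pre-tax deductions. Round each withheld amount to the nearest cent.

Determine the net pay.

Pension contribution: $4609.06 × 0.1 = $460.91
Taxable wages = $4609.06 − $460.91 = $4148.15
State tax withheld: $4148.15 × 0.02 = $82.96
Federal income tax: $4148.15 × 0.185 = $767.41
City income tax: $4148.15 × 0.0175 = $72.59
State disability insurance: $4609.06 × 0.003 = $13.83
Medicare: $4609.06 × 0.02 = $92.18
PFL insurance: $4609.06 × 0.01 = $46.09
Parking deduction: $128.03
Wage garnishment: $4609.06 × 0.0425 = $195.89
Total deductions = $460.91 + $82.96 + $767.41 + $72.59 + $13.83 + $92.18 + $46.09 + $128.03 + $195.89 = $1859.89
Net pay = $4609.06 − $1859.89 = $2749.17

$2749.17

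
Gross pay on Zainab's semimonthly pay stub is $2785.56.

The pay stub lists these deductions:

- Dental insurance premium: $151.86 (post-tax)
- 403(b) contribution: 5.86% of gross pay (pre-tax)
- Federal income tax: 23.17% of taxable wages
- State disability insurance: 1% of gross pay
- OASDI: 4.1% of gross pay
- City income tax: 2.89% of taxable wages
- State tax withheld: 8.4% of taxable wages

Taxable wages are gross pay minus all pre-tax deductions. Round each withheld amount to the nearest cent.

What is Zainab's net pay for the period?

$1424.74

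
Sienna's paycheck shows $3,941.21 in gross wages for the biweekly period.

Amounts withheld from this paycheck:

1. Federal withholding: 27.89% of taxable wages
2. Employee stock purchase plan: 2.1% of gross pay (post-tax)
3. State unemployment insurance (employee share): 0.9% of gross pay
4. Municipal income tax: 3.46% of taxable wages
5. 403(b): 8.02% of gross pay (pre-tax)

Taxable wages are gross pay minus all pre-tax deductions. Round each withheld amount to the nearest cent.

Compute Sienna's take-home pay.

403(b): $3,941.21 × 0.0802 = $316.09
Taxable wages = $3,941.21 − $316.09 = $3,625.12
Municipal income tax: $3,625.12 × 0.0346 = $125.43
Federal withholding: $3,625.12 × 0.2789 = $1,011.05
State unemployment insurance (employee share): $3,941.21 × 0.009 = $35.47
Employee stock purchase plan: $3,941.21 × 0.021 = $82.77
Total deductions = $316.09 + $125.43 + $1,011.05 + $35.47 + $82.77 = $1,570.81
Net pay = $3,941.21 − $1,570.81 = $2,370.40

$2,370.40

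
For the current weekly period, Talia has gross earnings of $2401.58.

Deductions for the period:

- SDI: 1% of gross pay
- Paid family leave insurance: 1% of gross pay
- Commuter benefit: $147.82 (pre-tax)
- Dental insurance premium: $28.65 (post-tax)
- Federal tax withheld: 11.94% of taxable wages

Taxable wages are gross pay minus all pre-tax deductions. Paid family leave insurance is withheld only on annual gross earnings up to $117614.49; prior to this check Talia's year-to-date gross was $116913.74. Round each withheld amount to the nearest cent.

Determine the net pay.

$1924.98

Commuter benefit: $147.82
Taxable wages = $2401.58 − $147.82 = $2253.76
Federal tax withheld: $2253.76 × 0.1194 = $269.10
Paid family leave insurance: only $117614.49 − $116913.74 = $700.75 of this check is subject → $700.75 × 0.01 = $7.01
SDI: $2401.58 × 0.01 = $24.02
Dental insurance premium: $28.65
Total deductions = $147.82 + $269.10 + $7.01 + $24.02 + $28.65 = $476.60
Net pay = $2401.58 − $476.60 = $1924.98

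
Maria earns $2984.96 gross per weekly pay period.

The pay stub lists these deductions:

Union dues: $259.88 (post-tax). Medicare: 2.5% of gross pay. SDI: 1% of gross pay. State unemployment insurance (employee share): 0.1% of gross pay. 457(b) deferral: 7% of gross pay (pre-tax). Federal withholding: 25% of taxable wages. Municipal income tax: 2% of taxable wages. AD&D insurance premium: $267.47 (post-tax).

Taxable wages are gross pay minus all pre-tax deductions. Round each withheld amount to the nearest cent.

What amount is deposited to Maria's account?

$1391.69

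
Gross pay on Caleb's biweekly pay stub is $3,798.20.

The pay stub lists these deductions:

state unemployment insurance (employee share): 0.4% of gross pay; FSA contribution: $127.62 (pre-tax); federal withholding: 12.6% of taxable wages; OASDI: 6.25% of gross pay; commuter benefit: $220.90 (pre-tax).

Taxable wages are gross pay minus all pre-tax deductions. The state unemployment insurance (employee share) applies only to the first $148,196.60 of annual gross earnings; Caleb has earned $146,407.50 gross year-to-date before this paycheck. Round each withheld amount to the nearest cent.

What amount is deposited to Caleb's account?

Commuter benefit: $220.90
FSA contribution: $127.62
Pre-tax total = $220.90 + $127.62 = $348.52
Taxable wages = $3,798.20 − $348.52 = $3,449.68
Federal withholding: $3,449.68 × 0.126 = $434.66
OASDI: $3,798.20 × 0.0625 = $237.39
State unemployment insurance (employee share): only $148,196.60 − $146,407.50 = $1,789.10 of this check is subject → $1,789.10 × 0.004 = $7.16
Total deductions = $220.90 + $127.62 + $434.66 + $237.39 + $7.16 = $1,027.73
Net pay = $3,798.20 − $1,027.73 = $2,770.47

$2,770.47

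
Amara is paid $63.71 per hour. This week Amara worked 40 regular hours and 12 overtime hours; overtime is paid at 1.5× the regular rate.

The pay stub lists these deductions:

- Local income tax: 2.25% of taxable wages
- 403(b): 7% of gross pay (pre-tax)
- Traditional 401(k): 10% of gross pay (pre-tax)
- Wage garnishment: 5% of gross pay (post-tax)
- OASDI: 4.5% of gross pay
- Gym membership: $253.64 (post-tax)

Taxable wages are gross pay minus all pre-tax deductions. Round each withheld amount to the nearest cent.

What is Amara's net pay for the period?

$2,393.31

Regular pay: 40 × $63.71 = $2,548.40
Overtime pay: 12 × $63.71 × 1.5 = $1,146.78
Gross pay = $2,548.40 + $1,146.78 = $3,695.18
Traditional 401(k): $3,695.18 × 0.1 = $369.52
403(b): $3,695.18 × 0.07 = $258.66
Pre-tax total = $369.52 + $258.66 = $628.18
Taxable wages = $3,695.18 − $628.18 = $3,067.00
Local income tax: $3,067.00 × 0.0225 = $69.01
OASDI: $3,695.18 × 0.045 = $166.28
Wage garnishment: $3,695.18 × 0.05 = $184.76
Gym membership: $253.64
Total deductions = $369.52 + $258.66 + $69.01 + $166.28 + $184.76 + $253.64 = $1,301.87
Net pay = $3,695.18 − $1,301.87 = $2,393.31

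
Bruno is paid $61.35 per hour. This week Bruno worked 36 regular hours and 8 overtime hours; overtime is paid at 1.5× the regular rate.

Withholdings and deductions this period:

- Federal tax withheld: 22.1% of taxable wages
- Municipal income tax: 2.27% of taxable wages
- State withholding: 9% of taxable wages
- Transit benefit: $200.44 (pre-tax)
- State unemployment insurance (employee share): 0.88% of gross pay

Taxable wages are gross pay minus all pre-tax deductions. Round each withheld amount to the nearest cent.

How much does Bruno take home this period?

$1,802.66

Regular pay: 36 × $61.35 = $2,208.60
Overtime pay: 8 × $61.35 × 1.5 = $736.20
Gross pay = $2,208.60 + $736.20 = $2,944.80
Transit benefit: $200.44
Taxable wages = $2,944.80 − $200.44 = $2,744.36
Federal tax withheld: $2,744.36 × 0.221 = $606.50
Municipal income tax: $2,744.36 × 0.0227 = $62.30
State withholding: $2,744.36 × 0.09 = $246.99
State unemployment insurance (employee share): $2,944.80 × 0.0088 = $25.91
Total deductions = $200.44 + $606.50 + $62.30 + $246.99 + $25.91 = $1,142.14
Net pay = $2,944.80 − $1,142.14 = $1,802.66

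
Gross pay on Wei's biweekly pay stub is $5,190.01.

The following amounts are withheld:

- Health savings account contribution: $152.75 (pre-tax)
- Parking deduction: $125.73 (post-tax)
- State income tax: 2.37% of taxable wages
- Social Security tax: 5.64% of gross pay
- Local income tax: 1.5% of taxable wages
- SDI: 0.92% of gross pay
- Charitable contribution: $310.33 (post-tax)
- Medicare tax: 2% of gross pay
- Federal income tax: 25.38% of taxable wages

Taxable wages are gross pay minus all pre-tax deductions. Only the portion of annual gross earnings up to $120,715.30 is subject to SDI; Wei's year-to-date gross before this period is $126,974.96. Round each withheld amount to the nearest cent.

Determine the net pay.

Health savings account contribution: $152.75
Taxable wages = $5,190.01 − $152.75 = $5,037.26
State income tax: $5,037.26 × 0.0237 = $119.38
Local income tax: $5,037.26 × 0.015 = $75.56
Federal income tax: $5,037.26 × 0.2538 = $1,278.46
Medicare tax: $5,190.01 × 0.02 = $103.80
Social Security tax: $5,190.01 × 0.0564 = $292.72
SDI: annual cap $120,715.30 already reached (YTD $126,974.96), so $0.00
Parking deduction: $125.73
Charitable contribution: $310.33
Total deductions = $152.75 + $119.38 + $75.56 + $1,278.46 + $103.80 + $292.72 + $0.00 + $125.73 + $310.33 = $2,458.73
Net pay = $5,190.01 − $2,458.73 = $2,731.28

$2,731.28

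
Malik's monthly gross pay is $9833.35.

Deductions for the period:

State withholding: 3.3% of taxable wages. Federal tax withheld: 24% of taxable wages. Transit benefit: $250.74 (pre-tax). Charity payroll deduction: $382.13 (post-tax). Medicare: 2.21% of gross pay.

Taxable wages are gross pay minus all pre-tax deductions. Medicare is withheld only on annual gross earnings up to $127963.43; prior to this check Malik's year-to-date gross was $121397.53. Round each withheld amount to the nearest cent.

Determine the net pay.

Transit benefit: $250.74
Taxable wages = $9833.35 − $250.74 = $9582.61
Federal tax withheld: $9582.61 × 0.24 = $2299.83
State withholding: $9582.61 × 0.033 = $316.23
Medicare: only $127963.43 − $121397.53 = $6565.90 of this check is subject → $6565.90 × 0.0221 = $145.11
Charity payroll deduction: $382.13
Total deductions = $250.74 + $2299.83 + $316.23 + $145.11 + $382.13 = $3394.04
Net pay = $9833.35 − $3394.04 = $6439.31

$6439.31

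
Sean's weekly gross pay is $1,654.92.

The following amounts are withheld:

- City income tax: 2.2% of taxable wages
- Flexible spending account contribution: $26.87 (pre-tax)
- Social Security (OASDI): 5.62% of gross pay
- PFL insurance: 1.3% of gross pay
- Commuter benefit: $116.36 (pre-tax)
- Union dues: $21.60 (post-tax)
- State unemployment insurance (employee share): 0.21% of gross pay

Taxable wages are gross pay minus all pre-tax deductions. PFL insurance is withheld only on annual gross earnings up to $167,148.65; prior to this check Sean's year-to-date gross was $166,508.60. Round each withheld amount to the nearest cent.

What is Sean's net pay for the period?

$1,352.02

Commuter benefit: $116.36
Flexible spending account contribution: $26.87
Pre-tax total = $116.36 + $26.87 = $143.23
Taxable wages = $1,654.92 − $143.23 = $1,511.69
City income tax: $1,511.69 × 0.022 = $33.26
Social Security (OASDI): $1,654.92 × 0.0562 = $93.01
PFL insurance: only $167,148.65 − $166,508.60 = $640.05 of this check is subject → $640.05 × 0.013 = $8.32
State unemployment insurance (employee share): $1,654.92 × 0.0021 = $3.48
Union dues: $21.60
Total deductions = $116.36 + $26.87 + $33.26 + $93.01 + $8.32 + $3.48 + $21.60 = $302.90
Net pay = $1,654.92 − $302.90 = $1,352.02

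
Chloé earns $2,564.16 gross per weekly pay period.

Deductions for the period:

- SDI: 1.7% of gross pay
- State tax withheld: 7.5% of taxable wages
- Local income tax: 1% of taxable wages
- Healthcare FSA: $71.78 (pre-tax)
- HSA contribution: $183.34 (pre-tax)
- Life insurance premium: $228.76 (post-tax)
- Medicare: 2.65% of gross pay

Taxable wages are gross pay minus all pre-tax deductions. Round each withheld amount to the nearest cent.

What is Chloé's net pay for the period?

$1,772.47

Healthcare FSA: $71.78
HSA contribution: $183.34
Pre-tax total = $71.78 + $183.34 = $255.12
Taxable wages = $2,564.16 − $255.12 = $2,309.04
Local income tax: $2,309.04 × 0.01 = $23.09
State tax withheld: $2,309.04 × 0.075 = $173.18
SDI: $2,564.16 × 0.017 = $43.59
Medicare: $2,564.16 × 0.0265 = $67.95
Life insurance premium: $228.76
Total deductions = $71.78 + $183.34 + $23.09 + $173.18 + $43.59 + $67.95 + $228.76 = $791.69
Net pay = $2,564.16 − $791.69 = $1,772.47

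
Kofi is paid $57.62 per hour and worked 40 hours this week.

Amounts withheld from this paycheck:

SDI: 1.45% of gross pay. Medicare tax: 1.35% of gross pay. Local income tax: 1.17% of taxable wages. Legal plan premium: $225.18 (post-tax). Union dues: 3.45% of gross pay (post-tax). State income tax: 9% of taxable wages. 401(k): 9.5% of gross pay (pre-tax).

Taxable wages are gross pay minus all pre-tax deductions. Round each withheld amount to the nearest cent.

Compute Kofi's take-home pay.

Gross pay: 40 × $57.62 = $2304.80
401(k): $2304.80 × 0.095 = $218.96
Taxable wages = $2304.80 − $218.96 = $2085.84
State income tax: $2085.84 × 0.09 = $187.73
Local income tax: $2085.84 × 0.0117 = $24.40
Medicare tax: $2304.80 × 0.0135 = $31.11
SDI: $2304.80 × 0.0145 = $33.42
Union dues: $2304.80 × 0.0345 = $79.52
Legal plan premium: $225.18
Total deductions = $218.96 + $187.73 + $24.40 + $31.11 + $33.42 + $79.52 + $225.18 = $800.32
Net pay = $2304.80 − $800.32 = $1504.48

$1504.48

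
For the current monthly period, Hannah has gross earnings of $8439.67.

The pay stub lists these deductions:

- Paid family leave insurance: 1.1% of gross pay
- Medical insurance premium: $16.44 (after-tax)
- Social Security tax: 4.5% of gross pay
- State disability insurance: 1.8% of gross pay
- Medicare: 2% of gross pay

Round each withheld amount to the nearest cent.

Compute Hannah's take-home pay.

Paid family leave insurance: $8439.67 × 0.011 = $92.84
Medicare: $8439.67 × 0.02 = $168.79
Social Security tax: $8439.67 × 0.045 = $379.79
State disability insurance: $8439.67 × 0.018 = $151.91
Medical insurance premium: $16.44
Total deductions = $92.84 + $168.79 + $379.79 + $151.91 + $16.44 = $809.77
Net pay = $8439.67 − $809.77 = $7629.90

$7629.90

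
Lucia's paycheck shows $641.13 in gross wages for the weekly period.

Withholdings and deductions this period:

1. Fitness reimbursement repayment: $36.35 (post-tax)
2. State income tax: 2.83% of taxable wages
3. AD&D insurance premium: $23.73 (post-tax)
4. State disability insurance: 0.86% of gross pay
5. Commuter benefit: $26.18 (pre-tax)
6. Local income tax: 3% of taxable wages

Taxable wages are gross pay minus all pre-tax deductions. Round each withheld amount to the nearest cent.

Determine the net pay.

Commuter benefit: $26.18
Taxable wages = $641.13 − $26.18 = $614.95
State income tax: $614.95 × 0.0283 = $17.40
Local income tax: $614.95 × 0.03 = $18.45
State disability insurance: $641.13 × 0.0086 = $5.51
Fitness reimbursement repayment: $36.35
AD&D insurance premium: $23.73
Total deductions = $26.18 + $17.40 + $18.45 + $5.51 + $36.35 + $23.73 = $127.62
Net pay = $641.13 − $127.62 = $513.51

$513.51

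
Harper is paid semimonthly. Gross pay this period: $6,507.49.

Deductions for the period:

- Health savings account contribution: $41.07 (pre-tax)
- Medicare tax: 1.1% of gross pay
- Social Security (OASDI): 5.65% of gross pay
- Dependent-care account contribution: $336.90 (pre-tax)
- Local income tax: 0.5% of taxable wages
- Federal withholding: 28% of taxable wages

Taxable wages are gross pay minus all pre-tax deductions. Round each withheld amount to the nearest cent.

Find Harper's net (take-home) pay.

Dependent-care account contribution: $336.90
Health savings account contribution: $41.07
Pre-tax total = $336.90 + $41.07 = $377.97
Taxable wages = $6,507.49 − $377.97 = $6,129.52
Local income tax: $6,129.52 × 0.005 = $30.65
Federal withholding: $6,129.52 × 0.28 = $1,716.27
Social Security (OASDI): $6,507.49 × 0.0565 = $367.67
Medicare tax: $6,507.49 × 0.011 = $71.58
Total deductions = $336.90 + $41.07 + $30.65 + $1,716.27 + $367.67 + $71.58 = $2,564.14
Net pay = $6,507.49 − $2,564.14 = $3,943.35

$3,943.35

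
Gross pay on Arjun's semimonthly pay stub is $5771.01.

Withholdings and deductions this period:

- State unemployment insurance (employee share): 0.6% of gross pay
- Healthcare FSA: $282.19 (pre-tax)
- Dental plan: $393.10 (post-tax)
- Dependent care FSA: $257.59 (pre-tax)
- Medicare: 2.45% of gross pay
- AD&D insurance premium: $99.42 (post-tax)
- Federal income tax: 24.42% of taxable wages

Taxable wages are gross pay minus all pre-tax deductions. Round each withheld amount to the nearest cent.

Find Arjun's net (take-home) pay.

$3285.22

Dependent care FSA: $257.59
Healthcare FSA: $282.19
Pre-tax total = $257.59 + $282.19 = $539.78
Taxable wages = $5771.01 − $539.78 = $5231.23
Federal income tax: $5231.23 × 0.2442 = $1277.47
State unemployment insurance (employee share): $5771.01 × 0.006 = $34.63
Medicare: $5771.01 × 0.0245 = $141.39
AD&D insurance premium: $99.42
Dental plan: $393.10
Total deductions = $257.59 + $282.19 + $1277.47 + $34.63 + $141.39 + $99.42 + $393.10 = $2485.79
Net pay = $5771.01 − $2485.79 = $3285.22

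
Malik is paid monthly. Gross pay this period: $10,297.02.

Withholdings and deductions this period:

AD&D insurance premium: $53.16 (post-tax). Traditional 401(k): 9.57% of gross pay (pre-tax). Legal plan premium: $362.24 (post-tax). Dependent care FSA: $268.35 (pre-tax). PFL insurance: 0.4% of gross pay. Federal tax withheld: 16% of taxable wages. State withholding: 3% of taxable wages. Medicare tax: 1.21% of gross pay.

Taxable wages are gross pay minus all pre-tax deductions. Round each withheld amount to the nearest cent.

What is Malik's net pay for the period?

$6,743.85

Traditional 401(k): $10,297.02 × 0.0957 = $985.42
Dependent care FSA: $268.35
Pre-tax total = $985.42 + $268.35 = $1,253.77
Taxable wages = $10,297.02 − $1,253.77 = $9,043.25
Federal tax withheld: $9,043.25 × 0.16 = $1,446.92
State withholding: $9,043.25 × 0.03 = $271.30
PFL insurance: $10,297.02 × 0.004 = $41.19
Medicare tax: $10,297.02 × 0.0121 = $124.59
Legal plan premium: $362.24
AD&D insurance premium: $53.16
Total deductions = $985.42 + $268.35 + $1,446.92 + $271.30 + $41.19 + $124.59 + $362.24 + $53.16 = $3,553.17
Net pay = $10,297.02 − $3,553.17 = $6,743.85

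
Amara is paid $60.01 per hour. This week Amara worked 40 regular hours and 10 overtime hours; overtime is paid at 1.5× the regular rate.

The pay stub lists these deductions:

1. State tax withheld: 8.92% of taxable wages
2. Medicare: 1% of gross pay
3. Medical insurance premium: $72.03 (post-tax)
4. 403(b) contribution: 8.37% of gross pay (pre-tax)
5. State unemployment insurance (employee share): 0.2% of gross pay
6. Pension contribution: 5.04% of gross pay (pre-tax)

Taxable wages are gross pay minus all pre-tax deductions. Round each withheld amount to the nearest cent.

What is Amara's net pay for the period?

$2,491.37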